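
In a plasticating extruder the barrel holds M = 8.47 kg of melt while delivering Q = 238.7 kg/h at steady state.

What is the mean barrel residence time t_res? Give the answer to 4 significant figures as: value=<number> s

Q_s = Q / 3600 = 238.7 / 3600 = 0.0663056 kg/s
t_res = M / Q_s = 8.47 ÷ 0.0663056 = 127.742 s

value=127.7 s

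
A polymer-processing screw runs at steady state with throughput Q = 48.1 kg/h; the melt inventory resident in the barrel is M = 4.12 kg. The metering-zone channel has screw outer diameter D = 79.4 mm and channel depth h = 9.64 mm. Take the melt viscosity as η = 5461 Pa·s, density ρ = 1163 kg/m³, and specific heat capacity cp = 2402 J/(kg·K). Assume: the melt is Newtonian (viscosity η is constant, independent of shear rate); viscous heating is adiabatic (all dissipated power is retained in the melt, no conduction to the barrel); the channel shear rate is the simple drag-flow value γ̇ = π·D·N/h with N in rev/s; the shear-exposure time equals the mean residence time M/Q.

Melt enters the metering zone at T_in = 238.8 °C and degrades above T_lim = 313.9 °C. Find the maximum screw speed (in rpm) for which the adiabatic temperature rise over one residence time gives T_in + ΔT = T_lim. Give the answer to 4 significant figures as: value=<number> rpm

Q_s = Q / 3600 = 48.1 / 3600 = 0.0133611 kg/s
t_res = M / Q_s = 4.12 / 0.0133611 = 308.358 s
Geometry in SI: D = 79.4 mm → 0.0794 m, h = 9.64 mm → 0.00964 m
ΔT_a = T_lim − T_in = 313.9 − 238.8 = 75.1 K
γ̇_max² = ΔT_a·ρ·cp / (η·t_res) = [75.1 × 1163 × 2402] / [5461 × 308.358] = 124.585 s⁻²
γ̇_max = sqrt(124.585) = 11.1618 s⁻¹
N_max = γ̇_max·h / (π·D) = 11.1618 · 0.00964 / (π · 0.0794) = 0.43136 rev/s = 25.8816 rpm

value=25.88 rpm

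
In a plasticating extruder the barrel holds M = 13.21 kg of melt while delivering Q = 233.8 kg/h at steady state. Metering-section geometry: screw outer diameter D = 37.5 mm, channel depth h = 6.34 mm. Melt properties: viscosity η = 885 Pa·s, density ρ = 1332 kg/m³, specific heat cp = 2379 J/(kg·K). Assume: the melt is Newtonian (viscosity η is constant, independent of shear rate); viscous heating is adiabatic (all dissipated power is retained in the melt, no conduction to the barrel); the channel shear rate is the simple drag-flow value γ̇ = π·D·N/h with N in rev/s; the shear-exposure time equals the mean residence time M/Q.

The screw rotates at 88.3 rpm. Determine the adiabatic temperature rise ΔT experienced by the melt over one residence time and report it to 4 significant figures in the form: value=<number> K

value=42.48 K

Throughput in SI: Q_s = 233.8 kg/h ÷ 3600 s/h = 0.0649444 kg/s
t_res = M / Q_s = 13.21 / 0.0649444 = 203.405 s
Geometry in metres: D = 37.5 mm → 0.0375 m, h = 6.34 mm → 0.00634 m; screw speed N = 88.3 rpm = 1.47167 rev/s
Shear rate: γ̇ = πDN/h = π·0.0375·1.47167/0.00634 = 27.3465 s⁻¹
Adiabatic rise: ΔT = η γ̇² t_res / (ρ cp) = 885·(27.3465)²·203.405 / (1332·2379) = 42.4823 K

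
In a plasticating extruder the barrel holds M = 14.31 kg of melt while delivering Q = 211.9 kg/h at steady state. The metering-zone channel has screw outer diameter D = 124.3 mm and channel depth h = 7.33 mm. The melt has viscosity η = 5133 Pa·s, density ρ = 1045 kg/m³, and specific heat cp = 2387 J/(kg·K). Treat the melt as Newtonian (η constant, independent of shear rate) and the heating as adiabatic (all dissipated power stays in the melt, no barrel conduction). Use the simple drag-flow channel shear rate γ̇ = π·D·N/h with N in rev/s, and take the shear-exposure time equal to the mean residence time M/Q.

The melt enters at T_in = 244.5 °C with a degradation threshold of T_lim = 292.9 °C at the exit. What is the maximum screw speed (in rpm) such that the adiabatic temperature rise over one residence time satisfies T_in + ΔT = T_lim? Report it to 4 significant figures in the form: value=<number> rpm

Convert throughput: Q = 211.9 kg/h = 211.9/3600 = 0.0588611 kg/s
t_res = M / Q_s = 14.31 ÷ 0.0588611 = 243.115 s
Geometry in SI: D = 124.3 mm → 0.1243 m, h = 7.33 mm → 0.00733 m
ΔT_a = T_lim − T_in = 292.9 °C − 244.5 °C = 48.4 K
γ̇_max² = ΔT_a·ρ·cp/(η·t_res) = 48.4·1045·2387/(5133·243.115) = 96.7457 s⁻²
Take the square root: γ̇_max = √(96.7457) = 9.83594 s⁻¹
Solve γ̇ = πDN/h for N: N_max = γ̇_max·h/(π·D) = 9.83594 × 0.00733 / (π × 0.1243) = 0.184629 rev/s = 11.0777 rpm

value=11.08 rpm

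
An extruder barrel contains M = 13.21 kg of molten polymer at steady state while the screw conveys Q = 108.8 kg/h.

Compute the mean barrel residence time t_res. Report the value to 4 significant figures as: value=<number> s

Throughput in SI: Q_s = 108.8 kg/h ÷ 3600 s/h = 0.0302222 kg/s
t_res = M / Q_s = 13.21 / 0.0302222 = 437.096 s

value=437.1 s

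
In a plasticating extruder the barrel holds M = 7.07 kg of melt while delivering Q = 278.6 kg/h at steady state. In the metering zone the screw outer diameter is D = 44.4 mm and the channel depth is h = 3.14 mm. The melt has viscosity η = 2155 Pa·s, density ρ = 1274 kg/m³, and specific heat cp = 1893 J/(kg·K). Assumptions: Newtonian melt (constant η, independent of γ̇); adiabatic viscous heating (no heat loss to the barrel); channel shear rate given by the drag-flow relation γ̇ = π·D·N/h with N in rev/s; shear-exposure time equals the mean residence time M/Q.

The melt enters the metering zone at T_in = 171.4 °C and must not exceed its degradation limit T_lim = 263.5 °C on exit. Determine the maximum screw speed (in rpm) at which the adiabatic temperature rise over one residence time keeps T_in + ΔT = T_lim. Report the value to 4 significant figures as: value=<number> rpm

value=45.37 rpm

Q_s = Q / 3600 = 278.6 / 3600 = 0.0773889 kg/s
t_res = M / Q_s = 7.07 / 0.0773889 = 91.3568 s
D = 44.4 mm = 0.0444 m;  h = 3.14 mm = 0.00314 m
ΔT_a = T_lim − T_in = 263.5 °C − 171.4 °C = 92.1 K
γ̇_max² = ΔT_a·ρ·cp/(η·t_res) = 92.1·1274·1893/(2155·91.3568) = 1128.21 s⁻²
γ̇_max = sqrt(1128.21) = 33.5889 s⁻¹
Solve γ̇ = πDN/h for N: N_max = γ̇_max·h/(π·D) = 33.5889 × 0.00314 / (π × 0.0444) = 0.756123 rev/s = 45.3674 rpm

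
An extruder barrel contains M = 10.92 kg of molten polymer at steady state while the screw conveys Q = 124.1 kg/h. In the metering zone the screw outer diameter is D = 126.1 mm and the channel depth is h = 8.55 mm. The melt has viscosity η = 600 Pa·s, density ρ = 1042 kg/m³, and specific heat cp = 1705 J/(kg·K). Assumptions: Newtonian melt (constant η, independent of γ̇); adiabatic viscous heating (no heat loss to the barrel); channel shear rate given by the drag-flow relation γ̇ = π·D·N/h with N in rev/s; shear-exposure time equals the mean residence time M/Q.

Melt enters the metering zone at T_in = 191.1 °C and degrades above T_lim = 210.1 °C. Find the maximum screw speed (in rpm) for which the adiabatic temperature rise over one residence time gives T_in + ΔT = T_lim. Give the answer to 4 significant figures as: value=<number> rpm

Convert throughput: Q = 124.1 kg/h = 124.1/3600 = 0.0344722 kg/s
t_res = M / Q_s = 10.92 ÷ 0.0344722 = 316.777 s
Convert to metres: D = 0.1261 m, h = 0.00855 m
ΔT_a = T_lim − T_in = 210.1 °C − 191.1 °C = 19 K
γ̇_max² = ΔT_a·ρ·cp / (η·t_res) = [19 × 1042 × 1705] / [600 × 316.777] = 177.599 s⁻²
γ̇_max = √177.599 = 13.3266 s⁻¹
N_max = γ̇_max h / (πD) = 13.3266·0.00855/(π·0.1261) = 0.287622 rev/s → ×60 = 17.2573 rpm

value=17.26 rpm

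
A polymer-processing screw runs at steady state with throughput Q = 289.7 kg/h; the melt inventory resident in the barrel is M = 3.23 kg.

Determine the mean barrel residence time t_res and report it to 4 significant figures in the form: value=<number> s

value=40.14 s

Q_s = Q / 3600 = 289.7 / 3600 = 0.0804722 kg/s
t_res = M / Q_s = 3.23 ÷ 0.0804722 = 40.1381 s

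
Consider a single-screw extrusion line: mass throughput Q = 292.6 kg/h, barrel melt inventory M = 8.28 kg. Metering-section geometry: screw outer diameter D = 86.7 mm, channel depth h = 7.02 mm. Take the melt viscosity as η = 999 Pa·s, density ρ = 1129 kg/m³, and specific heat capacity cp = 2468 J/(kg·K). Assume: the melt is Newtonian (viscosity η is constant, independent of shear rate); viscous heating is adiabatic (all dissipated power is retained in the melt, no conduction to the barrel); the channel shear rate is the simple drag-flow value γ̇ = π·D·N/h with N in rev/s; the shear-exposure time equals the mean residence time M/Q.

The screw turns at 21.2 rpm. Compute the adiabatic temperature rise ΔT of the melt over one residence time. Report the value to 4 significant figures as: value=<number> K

Q_s = Q / 3600 = 292.6 / 3600 = 0.0812778 kg/s
Mean residence time: t_res = M/Q_s = 8.28 kg / 0.0812778 kg/s = 101.873 s
D = 86.7 mm = 0.0867 m;  h = 7.02 mm = 0.00702 m;  N = 21.2 rpm / 60 = 0.353333 rev/s
γ̇ = π D N / h = (π)(0.0867)(0.353333) / 0.00702 = 13.7093 s⁻¹
Adiabatic rise: ΔT = η γ̇² t_res / (ρ cp) = 999·(13.7093)²·101.873 / (1129·2468) = 6.86464 K

value=6.865 K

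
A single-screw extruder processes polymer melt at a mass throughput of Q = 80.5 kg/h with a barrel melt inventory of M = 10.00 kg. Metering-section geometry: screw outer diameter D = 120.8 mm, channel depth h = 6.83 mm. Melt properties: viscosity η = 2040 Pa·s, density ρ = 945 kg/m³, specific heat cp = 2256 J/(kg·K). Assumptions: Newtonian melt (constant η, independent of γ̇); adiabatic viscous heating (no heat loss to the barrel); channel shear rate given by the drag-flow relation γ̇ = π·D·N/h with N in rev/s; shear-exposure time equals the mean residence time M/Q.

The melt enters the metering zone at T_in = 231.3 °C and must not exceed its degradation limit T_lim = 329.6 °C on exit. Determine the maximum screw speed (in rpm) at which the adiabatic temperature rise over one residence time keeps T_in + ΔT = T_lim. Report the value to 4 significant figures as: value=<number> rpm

value=16.37 rpm

Q_s = Q / 3600 = 80.5 / 3600 = 0.0223611 kg/s
t_res = M / Q_s = 10.00 ÷ 0.0223611 = 447.205 s
Geometry in SI: D = 120.8 mm → 0.1208 m, h = 6.83 mm → 0.00683 m
ΔT_a = T_lim − T_in = 329.6 − 231.3 = 98.3 K
γ̇_max² = ΔT_a·ρ·cp / (η·t_res) = [98.3 × 945 × 2256] / [2040 × 447.205] = 229.714 s⁻²
γ̇_max = sqrt(229.714) = 15.1563 s⁻¹
N_max = γ̇_max·h / (π·D) = 15.1563 · 0.00683 / (π · 0.1208) = 0.272771 rev/s = 16.3662 rpm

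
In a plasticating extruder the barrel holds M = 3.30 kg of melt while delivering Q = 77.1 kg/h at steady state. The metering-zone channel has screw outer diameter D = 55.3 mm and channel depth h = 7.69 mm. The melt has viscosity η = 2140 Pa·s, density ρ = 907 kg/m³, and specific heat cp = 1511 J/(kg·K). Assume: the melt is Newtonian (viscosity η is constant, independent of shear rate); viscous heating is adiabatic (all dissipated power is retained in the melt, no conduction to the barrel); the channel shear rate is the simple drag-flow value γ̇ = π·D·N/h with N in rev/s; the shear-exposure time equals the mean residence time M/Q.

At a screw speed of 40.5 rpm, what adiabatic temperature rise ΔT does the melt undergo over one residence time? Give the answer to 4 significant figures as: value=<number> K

value=55.95 K

Q_s = Q / 3600 = 77.1 / 3600 = 0.0214167 kg/s
t_res = M / Q_s = 3.30 ÷ 0.0214167 = 154.086 s
Geometry in metres: D = 55.3 mm → 0.0553 m, h = 7.69 mm → 0.00769 m; screw speed N = 40.5 rpm = 0.675 rev/s
γ̇ = π·D·N / h = π · 0.0553 · 0.675 / 0.00769 = 15.2494 s⁻¹
ΔT = η·γ̇²·t_res / (ρ·cp) = 2140 · (15.2494)² · 154.086 / (907 · 1511) = 55.9511 K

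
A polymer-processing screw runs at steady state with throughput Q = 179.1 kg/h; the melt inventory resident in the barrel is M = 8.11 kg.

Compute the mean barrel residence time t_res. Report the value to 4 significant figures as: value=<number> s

Throughput in SI: Q_s = 179.1 kg/h ÷ 3600 s/h = 0.04975 kg/s
Mean residence time: t_res = M/Q_s = 8.11 kg / 0.04975 kg/s = 163.015 s

value=163.0 s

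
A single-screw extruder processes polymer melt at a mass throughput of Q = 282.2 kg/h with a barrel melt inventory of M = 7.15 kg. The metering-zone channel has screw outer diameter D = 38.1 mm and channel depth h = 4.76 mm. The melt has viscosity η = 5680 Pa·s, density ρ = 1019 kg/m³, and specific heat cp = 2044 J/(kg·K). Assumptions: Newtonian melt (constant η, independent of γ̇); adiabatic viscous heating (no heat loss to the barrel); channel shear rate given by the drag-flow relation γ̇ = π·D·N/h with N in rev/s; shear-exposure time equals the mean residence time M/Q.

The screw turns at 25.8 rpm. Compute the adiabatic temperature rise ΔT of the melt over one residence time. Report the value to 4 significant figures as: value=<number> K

value=29.08 K

Convert throughput: Q = 282.2 kg/h = 282.2/3600 = 0.0783889 kg/s
t_res = M / Q_s = 7.15 / 0.0783889 = 91.2119 s
Convert to SI: D = 0.0381 m, h = 0.00476 m, N = 25.8/60 = 0.43 rev/s
γ̇ = π D N / h = (π)(0.0381)(0.43) / 0.00476 = 10.8128 s⁻¹
ΔT = η·γ̇²·t_res / (ρ·cp) = 5680 · (10.8128)² · 91.2119 / (1019 · 2044) = 29.0815 K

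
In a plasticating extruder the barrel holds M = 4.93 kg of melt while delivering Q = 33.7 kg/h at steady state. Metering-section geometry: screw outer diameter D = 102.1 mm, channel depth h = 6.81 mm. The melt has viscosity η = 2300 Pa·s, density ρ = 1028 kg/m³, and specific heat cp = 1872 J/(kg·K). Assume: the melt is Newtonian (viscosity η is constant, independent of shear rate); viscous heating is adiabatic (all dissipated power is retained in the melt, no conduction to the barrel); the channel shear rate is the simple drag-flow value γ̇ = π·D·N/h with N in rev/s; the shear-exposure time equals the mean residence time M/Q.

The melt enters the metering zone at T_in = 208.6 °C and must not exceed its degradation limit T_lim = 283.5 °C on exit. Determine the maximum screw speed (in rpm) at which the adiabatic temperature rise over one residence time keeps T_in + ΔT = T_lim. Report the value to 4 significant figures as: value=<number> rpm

Q_s = Q / 3600 = 33.7 / 3600 = 0.00936111 kg/s
Mean residence time: t_res = M/Q_s = 4.93 kg / 0.00936111 kg/s = 526.647 s
Convert to metres: D = 0.1021 m, h = 0.00681 m
ΔT_a = T_lim − T_in = 283.5 − 208.6 = 74.9 K
γ̇_max² = ΔT_a·ρ·cp/(η·t_res) = 74.9·1028·1872/(2300·526.647) = 118.996 s⁻²
Take the square root: γ̇_max = √(118.996) = 10.9085 s⁻¹
N_max = γ̇_max·h / (π·D) = 10.9085 · 0.00681 / (π · 0.1021) = 0.2316 rev/s = 13.896 rpm

value=13.90 rpm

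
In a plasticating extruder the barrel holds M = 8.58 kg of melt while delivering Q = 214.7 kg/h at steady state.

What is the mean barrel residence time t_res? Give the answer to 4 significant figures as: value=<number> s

value=143.9 s

Q_s = Q / 3600 = 214.7 / 3600 = 0.0596389 kg/s
Mean residence time: t_res = M/Q_s = 8.58 kg / 0.0596389 kg/s = 143.866 s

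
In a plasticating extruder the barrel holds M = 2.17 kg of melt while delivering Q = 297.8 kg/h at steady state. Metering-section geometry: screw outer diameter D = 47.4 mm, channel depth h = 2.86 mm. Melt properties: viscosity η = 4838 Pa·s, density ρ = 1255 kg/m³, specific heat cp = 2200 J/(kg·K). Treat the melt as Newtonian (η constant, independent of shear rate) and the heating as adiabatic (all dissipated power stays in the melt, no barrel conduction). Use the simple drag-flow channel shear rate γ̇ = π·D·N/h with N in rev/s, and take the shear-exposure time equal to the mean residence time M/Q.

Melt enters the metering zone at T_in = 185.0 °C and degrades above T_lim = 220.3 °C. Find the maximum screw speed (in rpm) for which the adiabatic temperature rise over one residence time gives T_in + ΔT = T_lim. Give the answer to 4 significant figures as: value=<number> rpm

Throughput in SI: Q_s = 297.8 kg/h ÷ 3600 s/h = 0.0827222 kg/s
t_res = M / Q_s = 2.17 / 0.0827222 = 26.2324 s
Geometry in SI: D = 47.4 mm → 0.0474 m, h = 2.86 mm → 0.00286 m
Allowable rise: ΔT_a = T_lim − T_in = 220.3 − 185.0 = 35.3 K
Invert ΔT = ηγ̇²t_res/(ρcp) for γ̇: γ̇_max² = ΔT_a ρ cp / (η t_res) = 35.3·1255·2200 / (4838·26.2324) = 767.958 s⁻²
Take the square root: γ̇_max = √(767.958) = 27.7121 s⁻¹
Solve γ̇ = πDN/h for N: N_max = γ̇_max·h/(π·D) = 27.7121 × 0.00286 / (π × 0.0474) = 0.532239 rev/s = 31.9343 rpm

value=31.93 rpm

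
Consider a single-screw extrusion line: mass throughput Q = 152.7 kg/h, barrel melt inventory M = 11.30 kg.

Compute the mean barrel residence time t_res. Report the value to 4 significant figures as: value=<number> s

Q_s = Q / 3600 = 152.7 / 3600 = 0.0424167 kg/s
Mean residence time: t_res = M/Q_s = 11.30 kg / 0.0424167 kg/s = 266.405 s

value=266.4 s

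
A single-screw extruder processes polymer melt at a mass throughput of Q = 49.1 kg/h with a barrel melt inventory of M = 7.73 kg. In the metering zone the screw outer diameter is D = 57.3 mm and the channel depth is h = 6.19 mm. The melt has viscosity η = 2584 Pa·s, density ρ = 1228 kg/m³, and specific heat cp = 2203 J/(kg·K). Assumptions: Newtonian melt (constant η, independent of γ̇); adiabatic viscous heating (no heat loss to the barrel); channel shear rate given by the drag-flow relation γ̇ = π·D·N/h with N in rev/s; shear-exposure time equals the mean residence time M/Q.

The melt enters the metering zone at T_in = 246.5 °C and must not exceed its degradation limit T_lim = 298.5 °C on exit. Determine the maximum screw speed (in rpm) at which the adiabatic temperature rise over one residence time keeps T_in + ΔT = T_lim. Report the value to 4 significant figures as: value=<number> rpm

Convert throughput: Q = 49.1 kg/h = 49.1/3600 = 0.0136389 kg/s
t_res = M / Q_s = 7.73 ÷ 0.0136389 = 566.762 s
Geometry in SI: D = 57.3 mm → 0.0573 m, h = 6.19 mm → 0.00619 m
ΔT_a = T_lim − T_in = 298.5 − 246.5 = 52 K
Invert ΔT = ηγ̇²t_res/(ρcp) for γ̇: γ̇_max² = ΔT_a ρ cp / (η t_res) = 52·1228·2203 / (2584·566.762) = 96.0557 s⁻²
Take the square root: γ̇_max = √(96.0557) = 9.8008 s⁻¹
N_max = γ̇_max h / (πD) = 9.8008·0.00619/(π·0.0573) = 0.337014 rev/s → ×60 = 20.2208 rpm

value=20.22 rpm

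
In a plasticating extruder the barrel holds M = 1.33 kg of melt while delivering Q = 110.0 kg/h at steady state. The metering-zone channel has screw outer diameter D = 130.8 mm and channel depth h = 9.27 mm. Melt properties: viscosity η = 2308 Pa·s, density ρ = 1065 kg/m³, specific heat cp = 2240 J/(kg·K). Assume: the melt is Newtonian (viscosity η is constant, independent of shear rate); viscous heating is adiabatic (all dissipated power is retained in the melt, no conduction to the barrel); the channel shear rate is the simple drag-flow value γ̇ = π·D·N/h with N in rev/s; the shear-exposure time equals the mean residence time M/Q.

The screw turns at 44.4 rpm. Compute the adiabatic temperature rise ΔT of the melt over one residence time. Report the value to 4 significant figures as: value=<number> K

Q_s = Q / 3600 = 110.0 / 3600 = 0.0305556 kg/s
t_res = M / Q_s = 1.33 / 0.0305556 = 43.5273 s
Convert to SI: D = 0.1308 m, h = 0.00927 m, N = 44.4/60 = 0.74 rev/s
γ̇ = π D N / h = (π)(0.1308)(0.74) / 0.00927 = 32.8027 s⁻¹
ΔT = η·γ̇²·t_res/(ρ·cp) = [2308 × 32.8027² × 43.5273] / [1065 × 2240] = 45.3126 K

value=45.31 K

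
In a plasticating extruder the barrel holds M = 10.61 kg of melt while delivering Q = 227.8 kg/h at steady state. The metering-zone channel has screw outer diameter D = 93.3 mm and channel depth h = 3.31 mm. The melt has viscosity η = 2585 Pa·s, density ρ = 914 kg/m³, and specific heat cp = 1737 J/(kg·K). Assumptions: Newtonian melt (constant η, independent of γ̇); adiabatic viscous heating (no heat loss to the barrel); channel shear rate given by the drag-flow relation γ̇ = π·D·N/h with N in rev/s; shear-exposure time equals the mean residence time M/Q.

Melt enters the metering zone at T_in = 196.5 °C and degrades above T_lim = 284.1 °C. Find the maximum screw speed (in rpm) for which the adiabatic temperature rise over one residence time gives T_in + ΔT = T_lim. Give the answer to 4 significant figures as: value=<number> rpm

Throughput in SI: Q_s = 227.8 kg/h ÷ 3600 s/h = 0.0632778 kg/s
t_res = M / Q_s = 10.61 ÷ 0.0632778 = 167.673 s
D = 93.3 mm = 0.0933 m;  h = 3.31 mm = 0.00331 m
ΔT_a = T_lim − T_in = 284.1 − 196.5 = 87.6 K
Invert ΔT = ηγ̇²t_res/(ρcp) for γ̇: γ̇_max² = ΔT_a ρ cp / (η t_res) = 87.6·914·1737 / (2585·167.673) = 320.867 s⁻²
γ̇_max = √320.867 = 17.9128 s⁻¹
N_max = γ̇_max h / (πD) = 17.9128·0.00331/(π·0.0933) = 0.202283 rev/s → ×60 = 12.137 rpm

value=12.14 rpm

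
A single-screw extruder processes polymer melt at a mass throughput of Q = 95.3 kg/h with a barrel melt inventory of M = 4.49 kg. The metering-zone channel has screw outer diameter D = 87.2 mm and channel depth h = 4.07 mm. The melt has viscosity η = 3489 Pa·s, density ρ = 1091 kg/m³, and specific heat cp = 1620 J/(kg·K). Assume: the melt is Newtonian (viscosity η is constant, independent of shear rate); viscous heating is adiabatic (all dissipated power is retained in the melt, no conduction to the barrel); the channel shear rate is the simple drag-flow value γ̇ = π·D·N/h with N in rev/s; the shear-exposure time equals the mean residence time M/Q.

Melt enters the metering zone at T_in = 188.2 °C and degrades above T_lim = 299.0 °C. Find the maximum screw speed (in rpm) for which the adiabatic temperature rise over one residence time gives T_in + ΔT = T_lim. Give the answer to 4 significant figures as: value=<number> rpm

value=16.22 rpm

Throughput in SI: Q_s = 95.3 kg/h ÷ 3600 s/h = 0.0264722 kg/s
t_res = M / Q_s = 4.49 / 0.0264722 = 169.612 s
Convert to metres: D = 0.0872 m, h = 0.00407 m
Allowable rise: ΔT_a = T_lim − T_in = 299.0 − 188.2 = 110.8 K
γ̇_max² = ΔT_a·ρ·cp / (η·t_res) = [110.8 × 1091 × 1620] / [3489 × 169.612] = 330.92 s⁻²
γ̇_max = √330.92 = 18.1912 s⁻¹
N_max = γ̇_max h / (πD) = 18.1912·0.00407/(π·0.0872) = 0.270265 rev/s → ×60 = 16.2159 rpm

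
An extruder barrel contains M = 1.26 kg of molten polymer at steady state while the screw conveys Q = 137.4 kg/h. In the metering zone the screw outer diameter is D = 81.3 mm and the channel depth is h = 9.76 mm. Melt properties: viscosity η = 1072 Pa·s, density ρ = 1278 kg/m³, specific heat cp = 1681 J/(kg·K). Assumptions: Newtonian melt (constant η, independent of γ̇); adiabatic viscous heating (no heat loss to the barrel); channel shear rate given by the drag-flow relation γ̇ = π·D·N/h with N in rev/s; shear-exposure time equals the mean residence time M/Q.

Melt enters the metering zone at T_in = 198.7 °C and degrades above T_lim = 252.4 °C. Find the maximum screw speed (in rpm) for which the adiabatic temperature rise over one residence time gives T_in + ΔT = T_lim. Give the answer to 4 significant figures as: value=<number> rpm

value=130.9 rpm

Q_s = Q / 3600 = 137.4 / 3600 = 0.0381667 kg/s
Mean residence time: t_res = M/Q_s = 1.26 kg / 0.0381667 kg/s = 33.0131 s
Geometry in SI: D = 81.3 mm → 0.0813 m, h = 9.76 mm → 0.00976 m
ΔT_a = T_lim − T_in = 252.4 − 198.7 = 53.7 K
Invert ΔT = ηγ̇²t_res/(ρcp) for γ̇: γ̇_max² = ΔT_a ρ cp / (η t_res) = 53.7·1278·1681 / (1072·33.0131) = 3259.81 s⁻²
Take the square root: γ̇_max = √(3259.81) = 57.0947 s⁻¹
N_max = γ̇_max·h / (π·D) = 57.0947 · 0.00976 / (π · 0.0813) = 2.18175 rev/s = 130.905 rpm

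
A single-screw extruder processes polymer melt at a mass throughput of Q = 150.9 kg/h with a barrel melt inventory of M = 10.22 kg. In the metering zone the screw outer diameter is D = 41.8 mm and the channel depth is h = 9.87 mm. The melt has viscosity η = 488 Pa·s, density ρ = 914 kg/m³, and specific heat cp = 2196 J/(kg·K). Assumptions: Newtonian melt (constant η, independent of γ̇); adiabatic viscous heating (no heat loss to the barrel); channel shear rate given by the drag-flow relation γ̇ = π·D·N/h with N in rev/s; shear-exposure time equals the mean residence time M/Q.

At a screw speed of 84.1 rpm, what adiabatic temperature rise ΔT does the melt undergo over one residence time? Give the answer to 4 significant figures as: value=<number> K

Throughput in SI: Q_s = 150.9 kg/h ÷ 3600 s/h = 0.0419167 kg/s
t_res = M / Q_s = 10.22 ÷ 0.0419167 = 243.817 s
D = 41.8 mm = 0.0418 m;  h = 9.87 mm = 0.00987 m;  N = 84.1 rpm / 60 = 1.40167 rev/s
γ̇ = π D N / h = (π)(0.0418)(1.40167) / 0.00987 = 18.6489 s⁻¹
ΔT = η·γ̇²·t_res/(ρ·cp) = [488 × 18.6489² × 243.817] / [914 × 2196] = 20.6164 K

value=20.62 K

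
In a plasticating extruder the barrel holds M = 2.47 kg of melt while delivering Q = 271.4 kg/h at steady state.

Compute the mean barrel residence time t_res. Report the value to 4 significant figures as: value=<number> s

value=32.76 s

Convert throughput: Q = 271.4 kg/h = 271.4/3600 = 0.0753889 kg/s
t_res = M / Q_s = 2.47 / 0.0753889 = 32.7634 s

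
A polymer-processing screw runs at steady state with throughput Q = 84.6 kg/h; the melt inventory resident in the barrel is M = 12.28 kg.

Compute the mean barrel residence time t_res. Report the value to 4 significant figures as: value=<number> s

value=522.6 s

Throughput in SI: Q_s = 84.6 kg/h ÷ 3600 s/h = 0.0235 kg/s
Mean residence time: t_res = M/Q_s = 12.28 kg / 0.0235 kg/s = 522.553 s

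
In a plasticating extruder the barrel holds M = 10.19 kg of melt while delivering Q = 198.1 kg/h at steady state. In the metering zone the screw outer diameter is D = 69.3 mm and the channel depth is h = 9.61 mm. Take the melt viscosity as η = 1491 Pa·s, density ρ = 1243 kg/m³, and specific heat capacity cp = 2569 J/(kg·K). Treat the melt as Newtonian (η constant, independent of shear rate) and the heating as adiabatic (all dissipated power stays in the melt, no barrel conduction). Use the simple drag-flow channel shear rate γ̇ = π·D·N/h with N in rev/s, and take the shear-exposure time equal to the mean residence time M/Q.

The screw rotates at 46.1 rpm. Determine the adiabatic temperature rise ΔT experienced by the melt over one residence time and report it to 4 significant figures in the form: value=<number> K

value=26.20 K

Convert throughput: Q = 198.1 kg/h = 198.1/3600 = 0.0550278 kg/s
t_res = M / Q_s = 10.19 ÷ 0.0550278 = 185.179 s
Geometry in metres: D = 69.3 mm → 0.0693 m, h = 9.61 mm → 0.00961 m; screw speed N = 46.1 rpm = 0.768333 rev/s
Shear rate: γ̇ = πDN/h = π·0.0693·0.768333/0.00961 = 17.4064 s⁻¹
Adiabatic rise: ΔT = η γ̇² t_res / (ρ cp) = 1491·(17.4064)²·185.179 / (1243·2569) = 26.1971 K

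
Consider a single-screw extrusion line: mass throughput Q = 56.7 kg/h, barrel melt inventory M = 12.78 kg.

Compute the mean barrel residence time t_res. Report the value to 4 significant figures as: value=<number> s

value=811.4 s

Q_s = Q / 3600 = 56.7 / 3600 = 0.01575 kg/s
t_res = M / Q_s = 12.78 / 0.01575 = 811.429 s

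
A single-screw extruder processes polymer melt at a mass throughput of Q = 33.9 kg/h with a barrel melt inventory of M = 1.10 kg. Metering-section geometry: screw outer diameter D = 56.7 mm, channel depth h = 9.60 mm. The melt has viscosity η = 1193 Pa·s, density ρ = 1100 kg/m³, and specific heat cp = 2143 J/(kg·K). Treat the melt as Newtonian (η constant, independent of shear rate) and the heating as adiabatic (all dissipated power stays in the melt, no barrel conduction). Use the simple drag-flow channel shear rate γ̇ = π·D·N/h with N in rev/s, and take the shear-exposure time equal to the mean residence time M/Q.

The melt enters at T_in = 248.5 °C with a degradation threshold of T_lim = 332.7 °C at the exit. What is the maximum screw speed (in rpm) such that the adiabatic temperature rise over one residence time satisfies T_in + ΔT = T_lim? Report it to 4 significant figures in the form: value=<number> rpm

Q_s = Q / 3600 = 33.9 / 3600 = 0.00941667 kg/s
Mean residence time: t_res = M/Q_s = 1.10 kg / 0.00941667 kg/s = 116.814 s
Geometry in SI: D = 56.7 mm → 0.0567 m, h = 9.60 mm → 0.0096 m
ΔT_a = T_lim − T_in = 332.7 °C − 248.5 °C = 84.2 K
γ̇_max² = ΔT_a·ρ·cp/(η·t_res) = 84.2·1100·2143/(1193·116.814) = 1424.27 s⁻²
γ̇_max = sqrt(1424.27) = 37.7394 s⁻¹
N_max = γ̇_max h / (πD) = 37.7394·0.0096/(π·0.0567) = 2.03392 rev/s → ×60 = 122.035 rpm

value=122.0 rpm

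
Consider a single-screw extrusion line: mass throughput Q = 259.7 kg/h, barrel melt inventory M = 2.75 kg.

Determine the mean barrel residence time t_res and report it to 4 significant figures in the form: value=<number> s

Q_s = Q / 3600 = 259.7 / 3600 = 0.0721389 kg/s
t_res = M / Q_s = 2.75 / 0.0721389 = 38.1209 s

value=38.12 s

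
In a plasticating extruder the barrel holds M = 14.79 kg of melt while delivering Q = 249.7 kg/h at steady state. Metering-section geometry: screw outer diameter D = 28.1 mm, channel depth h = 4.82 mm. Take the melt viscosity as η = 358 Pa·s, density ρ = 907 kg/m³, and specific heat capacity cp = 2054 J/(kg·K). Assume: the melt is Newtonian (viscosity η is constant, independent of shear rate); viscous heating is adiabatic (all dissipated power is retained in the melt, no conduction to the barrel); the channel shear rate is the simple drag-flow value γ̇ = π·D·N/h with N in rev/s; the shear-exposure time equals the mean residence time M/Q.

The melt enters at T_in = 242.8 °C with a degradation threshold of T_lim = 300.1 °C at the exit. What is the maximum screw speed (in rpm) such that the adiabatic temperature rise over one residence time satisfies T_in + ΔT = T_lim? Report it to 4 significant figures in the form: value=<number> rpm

value=122.5 rpm

Throughput in SI: Q_s = 249.7 kg/h ÷ 3600 s/h = 0.0693611 kg/s
t_res = M / Q_s = 14.79 ÷ 0.0693611 = 213.232 s
D = 28.1 mm = 0.0281 m;  h = 4.82 mm = 0.00482 m
ΔT_a = T_lim − T_in = 300.1 − 242.8 = 57.3 K
γ̇_max² = ΔT_a·ρ·cp / (η·t_res) = [57.3 × 907 × 2054] / [358 × 213.232] = 1398.39 s⁻²
γ̇_max = √1398.39 = 37.395 s⁻¹
N_max = γ̇_max·h / (π·D) = 37.395 · 0.00482 / (π · 0.0281) = 2.04176 rev/s = 122.506 rpm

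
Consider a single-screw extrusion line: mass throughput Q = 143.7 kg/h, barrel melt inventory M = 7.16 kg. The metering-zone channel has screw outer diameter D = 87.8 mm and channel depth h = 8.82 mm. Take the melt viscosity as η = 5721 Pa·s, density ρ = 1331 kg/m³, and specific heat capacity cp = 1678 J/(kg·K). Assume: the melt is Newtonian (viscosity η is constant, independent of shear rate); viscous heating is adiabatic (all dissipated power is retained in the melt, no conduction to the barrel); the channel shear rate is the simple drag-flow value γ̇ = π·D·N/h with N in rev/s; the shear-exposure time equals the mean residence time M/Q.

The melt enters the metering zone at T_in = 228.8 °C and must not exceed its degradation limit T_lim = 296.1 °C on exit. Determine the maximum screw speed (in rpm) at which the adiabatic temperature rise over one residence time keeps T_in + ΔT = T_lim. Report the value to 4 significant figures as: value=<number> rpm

Convert throughput: Q = 143.7 kg/h = 143.7/3600 = 0.0399167 kg/s
t_res = M / Q_s = 7.16 / 0.0399167 = 179.374 s
Convert to metres: D = 0.0878 m, h = 0.00882 m
ΔT_a = T_lim − T_in = 296.1 − 228.8 = 67.3 K
γ̇_max² = ΔT_a·ρ·cp/(η·t_res) = 67.3·1331·1678/(5721·179.374) = 146.472 s⁻²
Take the square root: γ̇_max = √(146.472) = 12.1026 s⁻¹
N_max = γ̇_max h / (πD) = 12.1026·0.00882/(π·0.0878) = 0.386991 rev/s → ×60 = 23.2195 rpm

value=23.22 rpm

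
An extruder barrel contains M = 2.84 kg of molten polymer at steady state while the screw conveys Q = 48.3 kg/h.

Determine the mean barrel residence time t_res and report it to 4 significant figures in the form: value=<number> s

Convert throughput: Q = 48.3 kg/h = 48.3/3600 = 0.0134167 kg/s
Mean residence time: t_res = M/Q_s = 2.84 kg / 0.0134167 kg/s = 211.677 s

value=211.7 s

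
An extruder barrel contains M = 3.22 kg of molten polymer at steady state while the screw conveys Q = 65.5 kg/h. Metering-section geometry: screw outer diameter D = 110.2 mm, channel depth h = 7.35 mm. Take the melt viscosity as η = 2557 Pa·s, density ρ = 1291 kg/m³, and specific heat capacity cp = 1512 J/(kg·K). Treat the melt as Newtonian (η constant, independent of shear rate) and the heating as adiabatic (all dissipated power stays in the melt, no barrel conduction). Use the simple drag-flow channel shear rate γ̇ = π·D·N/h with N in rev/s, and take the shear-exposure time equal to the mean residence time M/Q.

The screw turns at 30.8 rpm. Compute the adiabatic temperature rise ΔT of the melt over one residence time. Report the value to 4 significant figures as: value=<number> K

value=135.5 K

Convert throughput: Q = 65.5 kg/h = 65.5/3600 = 0.0181944 kg/s
t_res = M / Q_s = 3.22 ÷ 0.0181944 = 176.977 s
Geometry in metres: D = 110.2 mm → 0.1102 m, h = 7.35 mm → 0.00735 m; screw speed N = 30.8 rpm = 0.513333 rev/s
γ̇ = π D N / h = (π)(0.1102)(0.513333) / 0.00735 = 24.1793 s⁻¹
Adiabatic rise: ΔT = η γ̇² t_res / (ρ cp) = 2557·(24.1793)²·176.977 / (1291·1512) = 135.537 K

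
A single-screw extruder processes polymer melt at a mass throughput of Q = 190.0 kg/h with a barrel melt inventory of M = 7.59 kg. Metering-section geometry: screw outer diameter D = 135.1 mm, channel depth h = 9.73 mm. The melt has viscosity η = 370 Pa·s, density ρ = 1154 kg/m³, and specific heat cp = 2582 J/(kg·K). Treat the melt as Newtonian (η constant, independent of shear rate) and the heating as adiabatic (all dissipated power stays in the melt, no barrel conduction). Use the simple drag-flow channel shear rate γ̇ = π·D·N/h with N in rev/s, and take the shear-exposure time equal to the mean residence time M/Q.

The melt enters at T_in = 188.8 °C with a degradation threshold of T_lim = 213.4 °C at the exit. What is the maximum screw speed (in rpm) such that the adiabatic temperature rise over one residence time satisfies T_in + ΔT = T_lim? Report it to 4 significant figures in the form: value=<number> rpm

Convert throughput: Q = 190.0 kg/h = 190.0/3600 = 0.0527778 kg/s
t_res = M / Q_s = 7.59 / 0.0527778 = 143.811 s
Convert to metres: D = 0.1351 m, h = 0.00973 m
ΔT_a = T_lim − T_in = 213.4 − 188.8 = 24.6 K
γ̇_max² = ΔT_a·ρ·cp/(η·t_res) = 24.6·1154·2582/(370·143.811) = 1377.54 s⁻²
Take the square root: γ̇_max = √(1377.54) = 37.1152 s⁻¹
N_max = γ̇_max h / (πD) = 37.1152·0.00973/(π·0.1351) = 0.850864 rev/s → ×60 = 51.0518 rpm

value=51.05 rpm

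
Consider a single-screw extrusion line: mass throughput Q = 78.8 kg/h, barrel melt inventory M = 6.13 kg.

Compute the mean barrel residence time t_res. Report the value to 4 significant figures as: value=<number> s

value=280.1 s

Throughput in SI: Q_s = 78.8 kg/h ÷ 3600 s/h = 0.0218889 kg/s
t_res = M / Q_s = 6.13 / 0.0218889 = 280.051 s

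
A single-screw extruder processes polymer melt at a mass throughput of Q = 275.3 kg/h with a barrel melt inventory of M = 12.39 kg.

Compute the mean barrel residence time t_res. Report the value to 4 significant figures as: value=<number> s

Throughput in SI: Q_s = 275.3 kg/h ÷ 3600 s/h = 0.0764722 kg/s
t_res = M / Q_s = 12.39 ÷ 0.0764722 = 162.02 s

value=162.0 s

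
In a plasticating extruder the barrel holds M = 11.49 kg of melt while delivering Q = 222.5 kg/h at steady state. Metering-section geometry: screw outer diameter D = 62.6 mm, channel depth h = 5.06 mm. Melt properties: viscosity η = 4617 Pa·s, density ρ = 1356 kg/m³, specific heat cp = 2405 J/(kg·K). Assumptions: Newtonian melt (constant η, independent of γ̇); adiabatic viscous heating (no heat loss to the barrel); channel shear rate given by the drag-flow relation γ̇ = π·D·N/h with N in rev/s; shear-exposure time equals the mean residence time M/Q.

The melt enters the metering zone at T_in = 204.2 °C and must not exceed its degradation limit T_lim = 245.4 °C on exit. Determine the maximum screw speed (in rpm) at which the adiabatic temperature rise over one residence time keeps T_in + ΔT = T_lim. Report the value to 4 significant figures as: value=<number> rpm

Q_s = Q / 3600 = 222.5 / 3600 = 0.0618056 kg/s
t_res = M / Q_s = 11.49 ÷ 0.0618056 = 185.906 s
D = 62.6 mm = 0.0626 m;  h = 5.06 mm = 0.00506 m
ΔT_a = T_lim − T_in = 245.4 °C − 204.2 °C = 41.2 K
Invert ΔT = ηγ̇²t_res/(ρcp) for γ̇: γ̇_max² = ΔT_a ρ cp / (η t_res) = 41.2·1356·2405 / (4617·185.906) = 156.538 s⁻²
γ̇_max = sqrt(156.538) = 12.5115 s⁻¹
Solve γ̇ = πDN/h for N: N_max = γ̇_max·h/(π·D) = 12.5115 × 0.00506 / (π × 0.0626) = 0.321911 rev/s = 19.3147 rpm

value=19.31 rpm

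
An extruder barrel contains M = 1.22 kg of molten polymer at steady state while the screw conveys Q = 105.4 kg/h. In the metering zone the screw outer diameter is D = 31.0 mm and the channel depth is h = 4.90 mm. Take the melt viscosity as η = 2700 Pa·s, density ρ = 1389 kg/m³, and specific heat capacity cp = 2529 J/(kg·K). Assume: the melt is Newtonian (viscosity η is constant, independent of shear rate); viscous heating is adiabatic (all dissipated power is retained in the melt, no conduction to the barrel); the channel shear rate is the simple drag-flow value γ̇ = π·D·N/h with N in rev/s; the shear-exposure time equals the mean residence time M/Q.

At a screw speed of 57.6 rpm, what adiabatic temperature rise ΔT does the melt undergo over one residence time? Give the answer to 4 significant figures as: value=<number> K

Q_s = Q / 3600 = 105.4 / 3600 = 0.0292778 kg/s
t_res = M / Q_s = 1.22 / 0.0292778 = 41.6698 s
D = 31.0 mm = 0.031 m;  h = 4.90 mm = 0.0049 m;  N = 57.6 rpm / 60 = 0.96 rev/s
Shear rate: γ̇ = πDN/h = π·0.031·0.96/0.0049 = 19.0804 s⁻¹
ΔT = η·γ̇²·t_res / (ρ·cp) = 2700 · (19.0804)² · 41.6698 / (1389 · 2529) = 11.6602 K

value=11.66 K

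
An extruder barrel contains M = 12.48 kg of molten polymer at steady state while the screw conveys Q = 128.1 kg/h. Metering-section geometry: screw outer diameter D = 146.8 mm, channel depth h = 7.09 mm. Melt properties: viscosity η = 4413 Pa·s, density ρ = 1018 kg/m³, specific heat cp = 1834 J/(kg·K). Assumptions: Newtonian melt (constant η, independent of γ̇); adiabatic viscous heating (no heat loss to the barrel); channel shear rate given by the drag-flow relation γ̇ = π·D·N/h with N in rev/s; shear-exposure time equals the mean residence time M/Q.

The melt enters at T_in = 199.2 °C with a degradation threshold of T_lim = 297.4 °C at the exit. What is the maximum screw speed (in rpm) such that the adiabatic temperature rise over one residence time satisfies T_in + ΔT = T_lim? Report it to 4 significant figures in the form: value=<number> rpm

value=10.04 rpm

Q_s = Q / 3600 = 128.1 / 3600 = 0.0355833 kg/s
Mean residence time: t_res = M/Q_s = 12.48 kg / 0.0355833 kg/s = 350.726 s
Convert to metres: D = 0.1468 m, h = 0.00709 m
Allowable rise: ΔT_a = T_lim − T_in = 297.4 − 199.2 = 98.2 K
Invert ΔT = ηγ̇²t_res/(ρcp) for γ̇: γ̇_max² = ΔT_a ρ cp / (η t_res) = 98.2·1018·1834 / (4413·350.726) = 118.456 s⁻²
γ̇_max = sqrt(118.456) = 10.8837 s⁻¹
Solve γ̇ = πDN/h for N: N_max = γ̇_max·h/(π·D) = 10.8837 × 0.00709 / (π × 0.1468) = 0.16732 rev/s = 10.0392 rpm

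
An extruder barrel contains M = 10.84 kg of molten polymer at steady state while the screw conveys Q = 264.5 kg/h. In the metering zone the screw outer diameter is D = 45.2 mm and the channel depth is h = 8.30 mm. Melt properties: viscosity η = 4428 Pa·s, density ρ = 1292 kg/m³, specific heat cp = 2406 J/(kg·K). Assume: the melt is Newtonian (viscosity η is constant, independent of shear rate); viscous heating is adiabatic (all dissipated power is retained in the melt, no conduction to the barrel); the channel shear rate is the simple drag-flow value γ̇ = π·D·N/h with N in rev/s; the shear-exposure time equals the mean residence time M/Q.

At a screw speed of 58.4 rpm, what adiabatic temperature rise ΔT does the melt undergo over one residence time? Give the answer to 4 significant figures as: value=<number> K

value=58.28 K

Q_s = Q / 3600 = 264.5 / 3600 = 0.0734722 kg/s
t_res = M / Q_s = 10.84 ÷ 0.0734722 = 147.539 s
D = 45.2 mm = 0.0452 m;  h = 8.30 mm = 0.0083 m;  N = 58.4 rpm / 60 = 0.973333 rev/s
γ̇ = π·D·N / h = π · 0.0452 · 0.973333 / 0.0083 = 16.6522 s⁻¹
Adiabatic rise: ΔT = η γ̇² t_res / (ρ cp) = 4428·(16.6522)²·147.539 / (1292·2406) = 58.2773 K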